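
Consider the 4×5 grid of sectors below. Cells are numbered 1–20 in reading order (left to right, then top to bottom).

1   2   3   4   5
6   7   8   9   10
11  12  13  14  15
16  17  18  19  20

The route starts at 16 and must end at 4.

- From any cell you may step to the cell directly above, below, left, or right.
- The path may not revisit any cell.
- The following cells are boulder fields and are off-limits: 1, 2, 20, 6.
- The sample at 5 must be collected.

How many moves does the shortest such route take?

8

Any route passes through 5 somewhere between 16 and 4. Summing Manhattan distances along the two legs (16 → 5 → 4) gives a lower bound of 7 + 1 = 8 moves.
A route of 8 moves achieves this: 16 → 11 → 12 → 7 → 8 → 9 → 10 → 5 → 4.
Since 8 matches the lower bound, it is optimal.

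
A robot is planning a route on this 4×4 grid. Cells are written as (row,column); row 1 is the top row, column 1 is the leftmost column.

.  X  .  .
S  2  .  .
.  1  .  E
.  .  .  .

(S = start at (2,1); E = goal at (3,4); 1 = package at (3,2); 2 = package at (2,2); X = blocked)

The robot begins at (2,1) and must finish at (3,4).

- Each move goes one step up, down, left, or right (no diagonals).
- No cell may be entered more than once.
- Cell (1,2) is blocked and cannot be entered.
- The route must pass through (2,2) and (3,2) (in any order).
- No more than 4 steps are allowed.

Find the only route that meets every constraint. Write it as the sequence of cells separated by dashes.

(2,1) - (2,2) - (3,2) - (3,3) - (3,4)

Any route must reach (2,2) and (3,2) and still end at (3,4) within 4 moves, so the order of the required stops is forced.
Route from (2,1): right 1 to (2,2), down 1 to (3,2), right 2 to (3,4) — 4 moves in all.
Check: all required cells visited; 4 ≤ 4 moves.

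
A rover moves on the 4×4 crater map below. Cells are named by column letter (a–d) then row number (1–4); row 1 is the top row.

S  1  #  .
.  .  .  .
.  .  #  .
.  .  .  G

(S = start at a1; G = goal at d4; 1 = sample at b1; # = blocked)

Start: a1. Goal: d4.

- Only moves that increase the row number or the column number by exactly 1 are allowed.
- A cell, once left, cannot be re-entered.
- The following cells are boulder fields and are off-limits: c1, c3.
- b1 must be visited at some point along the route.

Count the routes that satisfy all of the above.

A right/down-only route from a1 to d4 makes exactly 3 down-moves and 3 right-moves in some order.
With no other constraints that would be C(6,3) = 20 routes.
Split at b1 and multiply the segment counts (each segment already excludes blocked cells): a1→b1: 1; b1→d4: 2; product = 2.
That gives 2 routes.

2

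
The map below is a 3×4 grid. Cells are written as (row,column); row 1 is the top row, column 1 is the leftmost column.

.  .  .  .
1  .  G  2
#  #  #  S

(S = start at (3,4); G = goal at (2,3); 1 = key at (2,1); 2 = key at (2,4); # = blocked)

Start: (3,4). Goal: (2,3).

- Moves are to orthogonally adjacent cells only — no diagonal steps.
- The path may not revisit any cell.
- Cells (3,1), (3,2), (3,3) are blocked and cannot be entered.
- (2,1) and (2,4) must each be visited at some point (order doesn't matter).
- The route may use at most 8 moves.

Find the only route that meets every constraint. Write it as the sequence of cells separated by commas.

Any route must reach (2,1) and (2,4) and still end at (2,3) within 8 moves, so the order of the required stops is forced.
Route from (3,4): up 2 to (1,4), left 3 to (1,1), down 1 to (2,1), right 2 to (2,3) — 8 moves in all.
Check: all required cells visited; 8 ≤ 8 moves.

(3,4), (2,4), (1,4), (1,3), (1,2), (1,1), (2,1), (2,2), (2,3)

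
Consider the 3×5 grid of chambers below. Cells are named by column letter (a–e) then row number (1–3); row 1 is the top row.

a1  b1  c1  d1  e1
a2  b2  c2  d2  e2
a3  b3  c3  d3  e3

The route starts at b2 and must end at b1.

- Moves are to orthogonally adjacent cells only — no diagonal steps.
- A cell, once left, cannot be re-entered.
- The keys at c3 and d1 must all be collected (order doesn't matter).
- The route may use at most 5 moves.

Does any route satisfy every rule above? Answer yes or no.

Even ignoring the no-revisit rule, getting from b2 to b1, taking the cheapest ordering b2 → c3 → d1 → b1 needs at least 2 + 3 + 2 = 7 moves (Manhattan distance per leg), which exceeds the 5-move limit.

no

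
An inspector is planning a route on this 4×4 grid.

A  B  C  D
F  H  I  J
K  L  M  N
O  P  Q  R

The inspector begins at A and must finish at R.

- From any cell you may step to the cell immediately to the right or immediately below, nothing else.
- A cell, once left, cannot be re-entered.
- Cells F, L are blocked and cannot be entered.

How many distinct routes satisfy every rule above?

A right/down-only route from A to R makes exactly 3 down-moves and 3 right-moves in some order.
With no other constraints that would be C(6,3) = 20 routes.
Subtract routes through each blocked cell (inclusion–exclusion for overlaps): − through F: 10 − through L: 9 + through F&L: 6 → 7.
That gives 7 routes.

7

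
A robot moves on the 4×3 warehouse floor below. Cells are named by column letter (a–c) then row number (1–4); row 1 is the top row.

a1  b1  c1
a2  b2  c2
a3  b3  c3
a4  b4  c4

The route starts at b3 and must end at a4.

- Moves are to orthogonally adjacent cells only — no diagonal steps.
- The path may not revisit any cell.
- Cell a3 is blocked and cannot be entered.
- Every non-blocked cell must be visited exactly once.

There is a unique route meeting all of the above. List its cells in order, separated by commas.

Need to visit all 11 open cells exactly once, starting at b3 and ending at a4.
Cell c4 has only two open neighbours (c3 and b4), so the path must pass straight through it: one of those is the cell it's entered from and the other is where it exits.
Route from b3: up 1 to b2, left 1 to a2, up 1 to a1, right 2 to c1, down 3 to c4, left 2 to a4 — 10 moves in all.
Check: all 11 open cells covered.

b3, b2, a2, a1, b1, c1, c2, c3, c4, b4, a4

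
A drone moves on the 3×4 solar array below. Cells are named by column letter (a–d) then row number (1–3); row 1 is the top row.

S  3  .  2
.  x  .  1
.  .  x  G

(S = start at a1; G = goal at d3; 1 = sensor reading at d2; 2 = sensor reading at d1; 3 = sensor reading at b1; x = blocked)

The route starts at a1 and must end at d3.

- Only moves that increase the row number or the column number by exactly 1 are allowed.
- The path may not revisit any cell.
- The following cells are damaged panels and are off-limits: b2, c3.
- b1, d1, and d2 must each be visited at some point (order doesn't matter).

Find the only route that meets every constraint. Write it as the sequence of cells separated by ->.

Moves only go right or down, so the column and row indices never decrease.
Route from a1: right 3 to d1, down 2 to d3 — 5 moves in all.
Check: all required cells visited.

a1 -> b1 -> c1 -> d1 -> d2 -> d3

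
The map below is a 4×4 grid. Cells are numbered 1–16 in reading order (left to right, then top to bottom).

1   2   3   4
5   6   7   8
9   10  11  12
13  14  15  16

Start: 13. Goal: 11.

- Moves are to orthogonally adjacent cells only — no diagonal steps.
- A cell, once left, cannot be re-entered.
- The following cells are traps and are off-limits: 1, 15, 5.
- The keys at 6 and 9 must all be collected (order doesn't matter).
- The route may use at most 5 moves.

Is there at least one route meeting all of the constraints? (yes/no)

One route that works: 13 → 9 → 10 → 6 → 7 → 11.

yes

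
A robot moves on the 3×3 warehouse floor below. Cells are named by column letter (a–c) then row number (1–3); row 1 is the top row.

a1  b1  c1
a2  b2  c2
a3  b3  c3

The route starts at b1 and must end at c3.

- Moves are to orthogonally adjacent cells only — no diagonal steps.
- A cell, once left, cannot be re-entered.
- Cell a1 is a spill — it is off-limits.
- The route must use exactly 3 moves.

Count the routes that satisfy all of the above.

3

Need simple routes of exactly 3 moves from b1 to c3 (Manhattan distance 3, so 0 moves are spent on a detour and 0 undoing it).
Enumerating: b1 b2 b3 c3 | b1 b2 c2 c3 | b1 c1 c2 c3.
That gives 3 routes.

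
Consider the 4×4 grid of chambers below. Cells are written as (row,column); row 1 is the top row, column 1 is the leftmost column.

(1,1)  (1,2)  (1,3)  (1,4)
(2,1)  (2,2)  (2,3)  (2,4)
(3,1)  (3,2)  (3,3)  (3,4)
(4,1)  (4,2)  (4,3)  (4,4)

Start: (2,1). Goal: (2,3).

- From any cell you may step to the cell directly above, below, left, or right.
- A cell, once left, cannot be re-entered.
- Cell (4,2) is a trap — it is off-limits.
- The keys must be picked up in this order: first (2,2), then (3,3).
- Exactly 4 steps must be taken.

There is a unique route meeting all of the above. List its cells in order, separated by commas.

The waypoints must appear in the order (2,2), (3,3), with no cell reused.
Route from (2,1): right 1 to (2,2), down 1 to (3,2), right 1 to (3,3), up 1 to (2,3) — 4 moves in all.
Check: order respected ((2,2) at step 1, (3,3) at step 3); 4 moves as required.

(2,1), (2,2), (3,2), (3,3), (2,3)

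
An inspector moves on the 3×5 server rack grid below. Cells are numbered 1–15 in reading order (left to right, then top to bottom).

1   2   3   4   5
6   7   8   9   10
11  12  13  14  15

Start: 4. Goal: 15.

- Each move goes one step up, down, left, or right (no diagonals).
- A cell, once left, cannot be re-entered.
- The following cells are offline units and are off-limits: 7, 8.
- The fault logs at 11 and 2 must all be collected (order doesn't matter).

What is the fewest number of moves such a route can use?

9

Any route passes through 11 and 2 in some order between 4 and 15. Summing Manhattan distances along each leg and taking the cheapest ordering (4 → 2 → 11 → 15) gives a lower bound of 2 + 3 + 4 = 9 moves.
A route of 9 moves achieves this: 4 → 3 → 2 → 1 → 6 → 11 → 12 → 13 → 14 → 15.
Since 9 matches the lower bound, it is optimal.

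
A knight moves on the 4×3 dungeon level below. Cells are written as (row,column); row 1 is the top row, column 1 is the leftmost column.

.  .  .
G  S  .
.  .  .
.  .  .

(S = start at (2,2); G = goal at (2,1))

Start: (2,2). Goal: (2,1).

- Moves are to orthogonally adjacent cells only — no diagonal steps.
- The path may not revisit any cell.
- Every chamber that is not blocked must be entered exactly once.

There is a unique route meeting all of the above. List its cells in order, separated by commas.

Need to visit all 12 open cells exactly once, starting at (2,2) and ending at (2,1).
Cell (4,1) has only two open neighbours ((3,1) and (4,2)), so the path must pass straight through it: one of those is the cell it's entered from and the other is where it exits.
Route from (2,2): down 1 to (3,2), left 1 to (3,1), down 1 to (4,1), right 2 to (4,3), up 3 to (1,3), left 2 to (1,1), down 1 to (2,1) — 11 moves in all.
Check: all 12 open cells covered.

(2,2), (3,2), (3,1), (4,1), (4,2), (4,3), (3,3), (2,3), (1,3), (1,2), (1,1), (2,1)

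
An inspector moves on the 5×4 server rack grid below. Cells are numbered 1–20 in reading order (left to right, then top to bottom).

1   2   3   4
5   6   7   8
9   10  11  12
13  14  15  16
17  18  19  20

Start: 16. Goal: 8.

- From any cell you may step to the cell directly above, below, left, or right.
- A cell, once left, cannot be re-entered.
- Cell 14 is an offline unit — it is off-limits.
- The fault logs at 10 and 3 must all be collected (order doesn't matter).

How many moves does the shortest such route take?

Any route passes through 10 and 3 in some order between 16 and 8. Summing Manhattan distances along each leg and taking the cheapest ordering (16 → 10 → 3 → 8) gives a lower bound of 3 + 3 + 2 = 8 moves.
A route of 8 moves achieves this: 16 → 12 → 11 → 10 → 6 → 2 → 3 → 7 → 8.
Since 8 matches the lower bound, it is optimal.

8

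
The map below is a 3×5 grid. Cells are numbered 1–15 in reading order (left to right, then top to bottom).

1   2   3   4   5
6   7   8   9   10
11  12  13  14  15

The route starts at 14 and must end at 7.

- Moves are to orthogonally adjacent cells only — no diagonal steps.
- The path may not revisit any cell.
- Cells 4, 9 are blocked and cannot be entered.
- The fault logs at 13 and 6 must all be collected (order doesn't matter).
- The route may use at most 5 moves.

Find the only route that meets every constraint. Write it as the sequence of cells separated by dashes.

14 - 13 - 12 - 11 - 6 - 7

The budget equals the shortest possible length, so every move has to be on a shortest route through the required cells.
Route from 14: left 3 to 11, up 1 to 6, right 1 to 7 — 5 moves in all.
Check: all required cells visited; 5 ≤ 5 moves.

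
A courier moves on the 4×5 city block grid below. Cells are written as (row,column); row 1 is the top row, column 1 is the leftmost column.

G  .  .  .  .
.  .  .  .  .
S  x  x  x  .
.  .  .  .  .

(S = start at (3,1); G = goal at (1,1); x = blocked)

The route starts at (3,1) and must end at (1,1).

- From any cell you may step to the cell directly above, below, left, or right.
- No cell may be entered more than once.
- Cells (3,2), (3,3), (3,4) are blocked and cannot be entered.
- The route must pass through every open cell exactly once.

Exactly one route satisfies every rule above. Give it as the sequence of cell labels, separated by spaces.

Need to visit all 17 open cells exactly once, starting at (3,1) and ending at (1,1).
Cell (4,5) has only two open neighbours ((3,5) and (4,4)), so the path must pass straight through it: one of those is the cell it's entered from and the other is where it exits.
Route from (3,1): down to (4,1), 4× right (reaching (4,5)), 3× up (reaching (1,5)), left to (1,4), down to (2,4), left to (2,3), up to (1,3), left to (1,2), down to (2,2), left to (2,1), up to (1,1) — 16 moves in all.
Check: all 17 open cells covered.

(3,1) (4,1) (4,2) (4,3) (4,4) (4,5) (3,5) (2,5) (1,5) (1,4) (2,4) (2,3) (1,3) (1,2) (2,2) (2,1) (1,1)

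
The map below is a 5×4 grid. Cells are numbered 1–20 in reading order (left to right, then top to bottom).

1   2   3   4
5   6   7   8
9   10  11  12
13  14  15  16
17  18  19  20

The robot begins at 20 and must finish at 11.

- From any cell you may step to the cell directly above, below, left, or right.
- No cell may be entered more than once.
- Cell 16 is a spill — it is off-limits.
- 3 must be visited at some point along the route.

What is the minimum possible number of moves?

9

Any route passes through 3 somewhere between 20 and 11. Summing Manhattan distances along the two legs (20 → 3 → 11) gives a lower bound of 5 + 2 = 7 moves.
The shortest route satisfying every rule uses 9 moves: 20 → 19 → 15 → 14 → 10 → 6 → 2 → 3 → 7 → 11.
The no-revisit rule (legs can't share cells) pushes the minimum above the 7-move bound; an exhaustive check rules out every length from 7 to 8, leaving 9 as the minimum.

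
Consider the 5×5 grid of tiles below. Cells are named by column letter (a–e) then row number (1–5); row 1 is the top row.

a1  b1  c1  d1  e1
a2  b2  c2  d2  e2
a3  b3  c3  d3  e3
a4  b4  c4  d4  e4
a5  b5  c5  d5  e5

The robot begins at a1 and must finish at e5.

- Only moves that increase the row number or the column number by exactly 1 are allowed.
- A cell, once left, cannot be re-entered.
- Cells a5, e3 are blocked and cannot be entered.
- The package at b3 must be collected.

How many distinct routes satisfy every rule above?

A right/down-only route from a1 to e5 makes exactly 4 down-moves and 4 right-moves in some order.
With no other constraints that would be C(8,4) = 70 routes.
Split at b3 and multiply the segment counts (each segment already excludes blocked cells): a1→b3: 3; b3→e5: 9; product = 27.
That gives 27 routes.

27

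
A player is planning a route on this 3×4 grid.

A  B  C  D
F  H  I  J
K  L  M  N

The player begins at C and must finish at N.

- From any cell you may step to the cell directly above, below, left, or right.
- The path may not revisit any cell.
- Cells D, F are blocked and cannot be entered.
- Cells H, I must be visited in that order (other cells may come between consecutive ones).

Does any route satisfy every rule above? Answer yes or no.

One route that works: C → B → H → I → M → N.

yes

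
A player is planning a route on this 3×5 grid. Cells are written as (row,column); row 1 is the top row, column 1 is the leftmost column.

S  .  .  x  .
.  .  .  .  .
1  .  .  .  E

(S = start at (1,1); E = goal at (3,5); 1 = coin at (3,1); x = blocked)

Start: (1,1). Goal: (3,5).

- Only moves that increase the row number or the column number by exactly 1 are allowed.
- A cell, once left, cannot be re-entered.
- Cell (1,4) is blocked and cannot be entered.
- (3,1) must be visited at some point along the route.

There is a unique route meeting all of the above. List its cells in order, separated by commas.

Moves only go right or down, so the column and row indices never decrease.
Route from (1,1): down 2 to (3,1), right 4 to (3,5) — 6 moves in all.
Check: all required cells visited.

(1,1), (2,1), (3,1), (3,2), (3,3), (3,4), (3,5)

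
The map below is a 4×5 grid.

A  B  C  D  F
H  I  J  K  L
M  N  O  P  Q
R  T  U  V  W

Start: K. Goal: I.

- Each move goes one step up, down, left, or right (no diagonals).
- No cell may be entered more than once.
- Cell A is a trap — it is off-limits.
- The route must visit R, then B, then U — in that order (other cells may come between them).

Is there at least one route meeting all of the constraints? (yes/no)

Ignoring the required order, 9 revisit-free routes from K to I pass through all of R, B, and U; the waypoint orders that occur are U → R → B (6); R → U → B (3) — never R → B → U.

no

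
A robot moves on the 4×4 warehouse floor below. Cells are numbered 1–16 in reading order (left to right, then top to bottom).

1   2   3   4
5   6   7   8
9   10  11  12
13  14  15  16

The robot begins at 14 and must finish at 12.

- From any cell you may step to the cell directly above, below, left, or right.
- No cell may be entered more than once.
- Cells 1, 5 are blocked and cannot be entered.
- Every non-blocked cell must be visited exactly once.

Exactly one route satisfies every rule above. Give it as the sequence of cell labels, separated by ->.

Need to visit all 14 open cells exactly once, starting at 14 and ending at 12.
Cell 13 has only two open neighbours (9 and 14), so the path must pass straight through it: one of those is the cell it's entered from and the other is where it exits.
Route from 14: left 1 to 13, up 1 to 9, right 1 to 10, up 2 to 2, right 2 to 4, down 1 to 8, left 1 to 7, down 2 to 15, right 1 to 16, up 1 to 12 — 13 moves in all.
Check: all 14 open cells covered.

14 -> 13 -> 9 -> 10 -> 6 -> 2 -> 3 -> 4 -> 8 -> 7 -> 11 -> 15 -> 16 -> 12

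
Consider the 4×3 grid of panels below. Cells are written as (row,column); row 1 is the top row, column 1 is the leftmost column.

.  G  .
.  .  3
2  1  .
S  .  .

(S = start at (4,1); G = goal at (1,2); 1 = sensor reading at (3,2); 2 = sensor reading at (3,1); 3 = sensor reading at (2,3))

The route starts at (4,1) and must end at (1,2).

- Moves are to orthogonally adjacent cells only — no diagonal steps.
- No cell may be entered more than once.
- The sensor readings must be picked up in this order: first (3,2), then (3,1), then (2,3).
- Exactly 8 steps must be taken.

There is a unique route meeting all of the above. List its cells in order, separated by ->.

(4,1) -> (4,2) -> (3,2) -> (3,1) -> (2,1) -> (2,2) -> (2,3) -> (1,3) -> (1,2)

The waypoints must appear in the order (3,2), (3,1), (2,3), with no cell reused.
Route from (4,1): right 1 to (4,2), up 1 to (3,2), left 1 to (3,1), up 1 to (2,1), right 2 to (2,3), up 1 to (1,3), left 1 to (1,2) — 8 moves in all.
Check: order respected (1 at step 2, 2 at step 3, 3 at step 6); 8 moves as required.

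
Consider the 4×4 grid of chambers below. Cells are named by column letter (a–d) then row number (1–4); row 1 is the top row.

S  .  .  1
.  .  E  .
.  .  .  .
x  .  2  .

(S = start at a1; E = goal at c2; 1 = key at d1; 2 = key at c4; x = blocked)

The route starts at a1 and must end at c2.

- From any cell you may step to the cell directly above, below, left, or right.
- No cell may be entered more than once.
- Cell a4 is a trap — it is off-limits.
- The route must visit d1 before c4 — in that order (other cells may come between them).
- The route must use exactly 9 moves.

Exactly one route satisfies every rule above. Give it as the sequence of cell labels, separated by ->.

The waypoints must appear in the order d1, c4, with no cell reused.
Route from a1: right 3 to d1, down 3 to d4, left 1 to c4, up 2 to c2 — 9 moves in all.
Check: order respected (1 at step 3, 2 at step 7); 9 moves as required.

a1 -> b1 -> c1 -> d1 -> d2 -> d3 -> d4 -> c4 -> c3 -> c2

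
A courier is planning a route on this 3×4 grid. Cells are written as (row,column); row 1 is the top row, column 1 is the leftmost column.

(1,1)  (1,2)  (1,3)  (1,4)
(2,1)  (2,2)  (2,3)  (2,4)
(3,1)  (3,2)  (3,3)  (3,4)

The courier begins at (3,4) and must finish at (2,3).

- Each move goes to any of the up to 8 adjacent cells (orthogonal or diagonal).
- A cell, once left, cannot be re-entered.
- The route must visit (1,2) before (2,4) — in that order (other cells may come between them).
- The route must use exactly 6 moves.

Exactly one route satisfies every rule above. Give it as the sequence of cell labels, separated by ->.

The waypoints must appear in the order (1,2), (2,4), with no cell reused.
Route from (3,4): left 1 to (3,3), up-left 1 to (2,2), up 1 to (1,2), right 1 to (1,3), down-right 1 to (2,4), left 1 to (2,3) — 6 moves in all.
Check: order respected ((1,2) at step 3, (2,4) at step 5); 6 moves as required.

(3,4) -> (3,3) -> (2,2) -> (1,2) -> (1,3) -> (2,4) -> (2,3)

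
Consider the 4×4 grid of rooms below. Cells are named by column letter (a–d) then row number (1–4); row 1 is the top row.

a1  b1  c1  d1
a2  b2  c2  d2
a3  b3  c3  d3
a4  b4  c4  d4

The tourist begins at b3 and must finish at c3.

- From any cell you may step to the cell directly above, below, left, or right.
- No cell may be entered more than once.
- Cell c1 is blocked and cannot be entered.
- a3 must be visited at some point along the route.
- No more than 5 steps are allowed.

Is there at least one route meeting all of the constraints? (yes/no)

yes

One route that works: b3 → a3 → a2 → b2 → c2 → c3.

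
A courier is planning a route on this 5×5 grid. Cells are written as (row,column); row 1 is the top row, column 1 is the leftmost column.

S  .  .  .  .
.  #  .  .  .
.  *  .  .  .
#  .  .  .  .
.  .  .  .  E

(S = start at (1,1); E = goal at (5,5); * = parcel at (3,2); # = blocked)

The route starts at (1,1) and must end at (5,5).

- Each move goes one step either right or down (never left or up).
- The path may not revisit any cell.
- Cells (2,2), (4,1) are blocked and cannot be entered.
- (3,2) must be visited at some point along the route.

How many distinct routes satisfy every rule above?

10

A right/down-only route from (1,1) to (5,5) makes exactly 4 down-moves and 4 right-moves in some order.
With no other constraints that would be C(8,4) = 70 routes.
Split at (3,2) and multiply the segment counts (each segment already excludes blocked cells): (1,1)→(3,2): 1; (3,2)→(5,5): 10; product = 10.
That gives 10 routes.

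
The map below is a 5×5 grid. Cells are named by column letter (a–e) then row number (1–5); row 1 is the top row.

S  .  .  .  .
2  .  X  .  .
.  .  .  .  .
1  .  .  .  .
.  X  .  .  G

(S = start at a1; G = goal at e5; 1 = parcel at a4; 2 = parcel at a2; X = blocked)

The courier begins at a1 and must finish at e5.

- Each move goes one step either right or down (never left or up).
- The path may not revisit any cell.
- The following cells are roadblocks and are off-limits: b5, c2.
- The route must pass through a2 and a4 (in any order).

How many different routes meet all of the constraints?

A right/down-only route from a1 to e5 makes exactly 4 down-moves and 4 right-moves in some order.
With no other constraints that would be C(8,4) = 70 routes.
A monotone route can only reach the required cells in the order a2, a4, so split there and multiply the segment counts (each segment already excludes blocked cells): a1→a2: 1; a2→a4: 1; a4→e5: 3; product = 3.
That gives 3 routes.

3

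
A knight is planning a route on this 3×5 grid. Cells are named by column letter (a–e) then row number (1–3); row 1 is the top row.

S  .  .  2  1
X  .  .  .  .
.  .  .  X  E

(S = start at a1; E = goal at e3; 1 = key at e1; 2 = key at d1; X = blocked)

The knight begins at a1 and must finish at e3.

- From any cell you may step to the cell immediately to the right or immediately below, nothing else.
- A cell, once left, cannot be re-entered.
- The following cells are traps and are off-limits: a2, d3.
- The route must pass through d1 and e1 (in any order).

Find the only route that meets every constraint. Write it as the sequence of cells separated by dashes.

a1 - b1 - c1 - d1 - e1 - e2 - e3

Moves only go right or down, so the column and row indices never decrease.
Route from a1: 4× right (reaching e1), 2× down (reaching e3) — 6 moves in all.
Check: all required cells visited.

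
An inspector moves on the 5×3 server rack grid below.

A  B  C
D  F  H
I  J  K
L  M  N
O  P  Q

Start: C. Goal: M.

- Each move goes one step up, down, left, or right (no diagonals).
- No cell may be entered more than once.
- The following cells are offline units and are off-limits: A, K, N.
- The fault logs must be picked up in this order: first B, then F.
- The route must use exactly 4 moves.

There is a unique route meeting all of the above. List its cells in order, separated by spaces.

The waypoints must appear in the order B, F, with no cell reused.
Route from C: left 1 to B, down 3 to M — 4 moves in all.
Check: order respected (B at step 1, F at step 2); 4 moves as required.

C B F J M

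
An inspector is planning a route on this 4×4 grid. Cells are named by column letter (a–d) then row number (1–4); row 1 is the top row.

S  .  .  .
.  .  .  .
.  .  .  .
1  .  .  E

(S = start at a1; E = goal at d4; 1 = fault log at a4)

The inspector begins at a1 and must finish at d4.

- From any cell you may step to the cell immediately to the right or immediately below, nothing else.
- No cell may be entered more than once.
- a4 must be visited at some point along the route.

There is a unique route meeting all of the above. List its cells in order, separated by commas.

Moves only go right or down, so the column and row indices never decrease.
Route from a1: down 3 to a4, right 3 to d4 — 6 moves in all.
Check: all required cells visited.

a1, a2, a3, a4, b4, c4, d4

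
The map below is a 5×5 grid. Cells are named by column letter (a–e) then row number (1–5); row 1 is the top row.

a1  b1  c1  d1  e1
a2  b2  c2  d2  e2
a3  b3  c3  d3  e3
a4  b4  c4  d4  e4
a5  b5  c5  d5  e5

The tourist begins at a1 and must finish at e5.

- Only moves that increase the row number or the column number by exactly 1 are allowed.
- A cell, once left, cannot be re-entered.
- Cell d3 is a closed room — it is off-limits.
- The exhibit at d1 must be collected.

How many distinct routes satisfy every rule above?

2

A right/down-only route from a1 to e5 makes exactly 4 down-moves and 4 right-moves in some order.
With no other constraints that would be C(8,4) = 70 routes.
Split at d1 and multiply the segment counts (each segment already excludes blocked cells): a1→d1: 1; d1→e5: 2; product = 2.
That gives 2 routes.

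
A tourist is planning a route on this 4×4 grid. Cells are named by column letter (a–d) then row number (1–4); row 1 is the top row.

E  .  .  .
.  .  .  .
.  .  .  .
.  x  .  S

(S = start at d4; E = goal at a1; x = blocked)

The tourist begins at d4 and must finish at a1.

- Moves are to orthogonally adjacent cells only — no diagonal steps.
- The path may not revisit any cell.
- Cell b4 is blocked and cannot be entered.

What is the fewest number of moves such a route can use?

6

The Manhattan distance from d4 to a1 is |4−1| + |4−1| = 6, so at least 6 moves are needed.
A route of 6 moves achieves this: d4 → d3 → d2 → d1 → c1 → b1 → a1.
Since 6 matches the lower bound, it is optimal.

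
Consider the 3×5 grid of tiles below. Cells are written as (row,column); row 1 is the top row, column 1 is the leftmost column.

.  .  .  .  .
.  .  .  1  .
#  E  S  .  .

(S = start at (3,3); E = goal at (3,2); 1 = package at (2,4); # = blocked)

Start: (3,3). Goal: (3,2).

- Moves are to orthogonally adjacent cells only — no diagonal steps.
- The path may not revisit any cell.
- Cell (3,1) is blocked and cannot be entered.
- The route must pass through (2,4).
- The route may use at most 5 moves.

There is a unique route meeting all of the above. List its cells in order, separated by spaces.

Any route must reach (2,4) and still end at (3,2) within 5 moves, so the order of the required stops is forced.
Route from (3,3): right 1 to (3,4), up 1 to (2,4), left 2 to (2,2), down 1 to (3,2) — 5 moves in all.
Check: all required cells visited; 5 ≤ 5 moves.

(3,3) (3,4) (2,4) (2,3) (2,2) (3,2)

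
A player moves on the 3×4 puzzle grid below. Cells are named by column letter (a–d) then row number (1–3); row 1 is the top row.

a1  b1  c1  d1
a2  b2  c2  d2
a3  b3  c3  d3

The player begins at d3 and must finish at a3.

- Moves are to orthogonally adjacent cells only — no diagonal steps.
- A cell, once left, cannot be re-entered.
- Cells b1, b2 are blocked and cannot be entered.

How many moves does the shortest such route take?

3

The Manhattan distance from d3 to a3 is |3−3| + |4−1| = 3, so at least 3 moves are needed.
A route of 3 moves achieves this: d3 → c3 → b3 → a3.
Since 3 matches the lower bound, it is optimal.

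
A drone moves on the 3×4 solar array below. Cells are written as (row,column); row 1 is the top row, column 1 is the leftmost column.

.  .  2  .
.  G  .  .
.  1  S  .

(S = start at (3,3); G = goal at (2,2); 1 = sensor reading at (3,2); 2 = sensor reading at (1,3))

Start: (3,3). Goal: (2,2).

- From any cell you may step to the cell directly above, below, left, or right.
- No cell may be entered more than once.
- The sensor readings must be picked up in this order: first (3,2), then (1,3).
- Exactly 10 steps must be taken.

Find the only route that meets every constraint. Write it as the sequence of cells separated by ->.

The waypoints must appear in the order (3,2), (1,3), with no cell reused.
Route from (3,3): left 2 to (3,1), up 2 to (1,1), right 3 to (1,4), down 1 to (2,4), left 2 to (2,2) — 10 moves in all.
Check: order respected (1 at step 1, 2 at step 6); 10 moves as required.

(3,3) -> (3,2) -> (3,1) -> (2,1) -> (1,1) -> (1,2) -> (1,3) -> (1,4) -> (2,4) -> (2,3) -> (2,2)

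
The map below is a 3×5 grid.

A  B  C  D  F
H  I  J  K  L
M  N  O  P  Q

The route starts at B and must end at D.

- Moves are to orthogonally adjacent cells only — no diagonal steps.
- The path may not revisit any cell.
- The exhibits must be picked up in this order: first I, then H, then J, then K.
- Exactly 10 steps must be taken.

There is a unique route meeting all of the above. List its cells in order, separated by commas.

The waypoints must appear in the order I, H, J, K, with no cell reused.
Route from B: down to I, left to H, down to M, 2× right (reaching O), up to J, 2× right (reaching L), up to F, left to D — 10 moves in all.
Check: order respected (I at step 1, H at step 2, J at step 6, K at step 7); 10 moves as required.

B, I, H, M, N, O, J, K, L, F, D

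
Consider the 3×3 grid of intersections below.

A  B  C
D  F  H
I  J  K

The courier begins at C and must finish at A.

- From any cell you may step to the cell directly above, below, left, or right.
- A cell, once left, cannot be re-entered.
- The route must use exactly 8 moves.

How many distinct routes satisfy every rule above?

2

Need simple routes of exactly 8 moves from C to A (Manhattan distance 2, so 3 moves are spent on a detour and 3 undoing it).
Enumerating: C H K J I D F B A | C B F H K J I D A.
That gives 2 routes.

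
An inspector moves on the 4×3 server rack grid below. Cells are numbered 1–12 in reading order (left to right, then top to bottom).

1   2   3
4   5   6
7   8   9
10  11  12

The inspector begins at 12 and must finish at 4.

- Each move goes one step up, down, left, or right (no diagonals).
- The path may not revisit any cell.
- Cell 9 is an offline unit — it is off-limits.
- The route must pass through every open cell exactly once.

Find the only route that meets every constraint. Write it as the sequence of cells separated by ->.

12 -> 11 -> 10 -> 7 -> 8 -> 5 -> 6 -> 3 -> 2 -> 1 -> 4

Need to visit all 11 open cells exactly once, starting at 12 and ending at 4.
Route from 12: left 2 to 10, up 1 to 7, right 1 to 8, up 1 to 5, right 1 to 6, up 1 to 3, left 2 to 1, down 1 to 4 — 10 moves in all.
Check: all 11 open cells covered.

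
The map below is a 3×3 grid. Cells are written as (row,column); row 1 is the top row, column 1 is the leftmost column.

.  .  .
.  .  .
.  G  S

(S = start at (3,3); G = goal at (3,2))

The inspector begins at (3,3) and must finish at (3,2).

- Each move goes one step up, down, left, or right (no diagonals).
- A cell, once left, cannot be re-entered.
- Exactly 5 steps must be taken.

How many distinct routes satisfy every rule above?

2

Need simple routes of exactly 5 moves from (3,3) to (3,2) (Manhattan distance 1, so 2 moves are spent on a detour and 2 undoing it).
Enumerating: (3,3) (2,3) (1,3) (1,2) (2,2) (3,2) | (3,3) (2,3) (2,2) (2,1) (3,1) (3,2).
That gives 2 routes.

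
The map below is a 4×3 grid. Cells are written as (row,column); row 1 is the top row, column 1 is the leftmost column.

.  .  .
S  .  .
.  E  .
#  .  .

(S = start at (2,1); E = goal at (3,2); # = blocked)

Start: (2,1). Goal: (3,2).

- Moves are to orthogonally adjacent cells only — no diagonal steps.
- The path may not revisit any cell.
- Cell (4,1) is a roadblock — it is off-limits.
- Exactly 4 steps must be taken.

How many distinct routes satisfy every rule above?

Need simple routes of exactly 4 moves from (2,1) to (3,2) (Manhattan distance 2, so 1 moves are spent on a detour and 1 undoing it).
Enumerating: (2,1) (1,1) (1,2) (2,2) (3,2) | (2,1) (2,2) (2,3) (3,3) (3,2).
That gives 2 routes.

2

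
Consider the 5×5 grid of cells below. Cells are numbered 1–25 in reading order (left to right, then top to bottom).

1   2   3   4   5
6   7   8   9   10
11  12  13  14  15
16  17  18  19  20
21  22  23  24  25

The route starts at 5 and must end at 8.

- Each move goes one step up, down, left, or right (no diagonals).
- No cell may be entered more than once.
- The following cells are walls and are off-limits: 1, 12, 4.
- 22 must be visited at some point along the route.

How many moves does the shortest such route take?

11

Any route passes through 22 somewhere between 5 and 8. Summing Manhattan distances along the two legs (5 → 22 → 8) gives a lower bound of 7 + 4 = 11 moves.
A route of 11 moves achieves this: 5 → 10 → 15 → 20 → 25 → 24 → 23 → 22 → 17 → 18 → 13 → 8.
Since 11 matches the lower bound, it is optimal.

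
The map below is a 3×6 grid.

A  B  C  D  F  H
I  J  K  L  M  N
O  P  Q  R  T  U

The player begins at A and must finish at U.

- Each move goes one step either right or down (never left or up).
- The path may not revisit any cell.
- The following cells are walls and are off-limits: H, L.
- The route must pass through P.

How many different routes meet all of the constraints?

3

A right/down-only route from A to U makes exactly 2 down-moves and 5 right-moves in some order.
With no other constraints that would be C(7,2) = 21 routes.
Split at P and multiply the segment counts (each segment already excludes blocked cells): A→P: 3; P→U: 1; product = 3.
That gives 3 routes.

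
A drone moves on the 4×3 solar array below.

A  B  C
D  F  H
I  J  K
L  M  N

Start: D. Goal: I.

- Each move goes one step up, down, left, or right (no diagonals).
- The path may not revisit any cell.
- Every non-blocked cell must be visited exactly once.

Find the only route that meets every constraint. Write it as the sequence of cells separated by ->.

D -> A -> B -> C -> H -> F -> J -> K -> N -> M -> L -> I

Need to visit all 12 open cells exactly once, starting at D and ending at I.
Route from D: up 1 to A, right 2 to C, down 1 to H, left 1 to F, down 1 to J, right 1 to K, down 1 to N, left 2 to L, up 1 to I — 11 moves in all.
Check: all 12 open cells covered.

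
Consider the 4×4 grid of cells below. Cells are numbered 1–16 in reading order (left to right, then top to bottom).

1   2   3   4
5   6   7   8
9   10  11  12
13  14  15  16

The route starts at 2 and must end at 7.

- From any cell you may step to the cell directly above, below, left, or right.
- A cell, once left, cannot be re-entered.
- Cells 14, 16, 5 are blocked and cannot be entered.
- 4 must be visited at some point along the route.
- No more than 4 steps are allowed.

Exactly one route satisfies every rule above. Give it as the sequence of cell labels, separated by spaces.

2 3 4 8 7

The 4-move cap with required stops at 4 leaves no slack for detours.
Route from 2: right 2 to 4, down 1 to 8, left 1 to 7 — 4 moves in all.
Check: all required cells visited; 4 ≤ 4 moves.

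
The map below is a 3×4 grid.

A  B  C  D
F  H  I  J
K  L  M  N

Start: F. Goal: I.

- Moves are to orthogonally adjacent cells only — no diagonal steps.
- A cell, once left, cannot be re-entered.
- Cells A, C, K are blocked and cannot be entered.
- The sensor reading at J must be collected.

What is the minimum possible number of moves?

Any route passes through J somewhere between F and I. Summing Manhattan distances along the two legs (F → J → I) gives a lower bound of 3 + 1 = 4 moves.
The shortest route satisfying every rule uses 6 moves: F → H → L → M → N → J → I.
The bound of 4 isn't tight here; checking systematically, no route of length 4 through 5 satisfies every constraint, so 6 is the minimum.

6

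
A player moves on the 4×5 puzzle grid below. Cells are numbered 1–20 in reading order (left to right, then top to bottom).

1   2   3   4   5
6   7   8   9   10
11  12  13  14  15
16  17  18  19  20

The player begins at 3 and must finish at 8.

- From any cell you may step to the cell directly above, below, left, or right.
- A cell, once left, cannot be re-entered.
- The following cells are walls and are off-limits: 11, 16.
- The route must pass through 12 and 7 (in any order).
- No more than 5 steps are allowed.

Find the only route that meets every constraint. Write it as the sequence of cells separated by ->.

The 5-move cap with required stops at 12, 7 leaves no slack for detours.
Route from 3: left to 2, 2× down (reaching 12), right to 13, up to 8 — 5 moves in all.
Check: all required cells visited; 5 ≤ 5 moves.

3 -> 2 -> 7 -> 12 -> 13 -> 8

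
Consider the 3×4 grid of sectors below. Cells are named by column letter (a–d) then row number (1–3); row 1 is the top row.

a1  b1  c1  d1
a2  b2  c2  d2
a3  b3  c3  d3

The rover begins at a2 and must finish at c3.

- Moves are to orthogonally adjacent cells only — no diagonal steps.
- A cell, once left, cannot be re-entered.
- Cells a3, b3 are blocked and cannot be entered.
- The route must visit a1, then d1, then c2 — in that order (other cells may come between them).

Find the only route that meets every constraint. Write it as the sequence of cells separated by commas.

The waypoints must appear in the order a1, d1, c2, with no cell reused.
Route from a2: up to a1, 3× right (reaching d1), down to d2, left to c2, down to c3 — 7 moves in all.
Check: order respected (a1 at step 1, d1 at step 4, c2 at step 6).

a2, a1, b1, c1, d1, d2, c2, c3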